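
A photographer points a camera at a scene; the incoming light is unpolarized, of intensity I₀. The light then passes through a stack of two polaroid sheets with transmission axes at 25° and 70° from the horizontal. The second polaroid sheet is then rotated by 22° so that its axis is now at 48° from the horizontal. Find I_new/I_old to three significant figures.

I_new/I_old ≈ 1.69

Before rotation:
Unpolarized light through the first polarizer → I₁ = ½ I₀, now polarized at 25°.
I₂ = I₁ cos²(70° − 25°) = 0.5 I₀ · cos²(45°) = 0.25 I₀.
After rotation:
Unpolarized light through the first polarizer → I₁ = ½ I₀, now polarized at 25°.
I₂ = I₁ cos²(48° − 25°) = 0.5 I₀ · cos²(23°) = 0.4237 I₀.
Ratio = 0.4237 / 0.25 = 1.695.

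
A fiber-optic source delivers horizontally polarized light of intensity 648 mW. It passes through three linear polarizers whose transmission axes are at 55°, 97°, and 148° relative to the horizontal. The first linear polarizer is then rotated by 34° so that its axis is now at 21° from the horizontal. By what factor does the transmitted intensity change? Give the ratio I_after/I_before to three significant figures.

Before rotation:
I₁ = I₀ cos²(55° − 0°) = I₀ cos²(55°) = 0.329 I₀.
I₂ = I₁ cos²(97° − 55°) = 0.329 I₀ · cos²(42°) = 0.1817 I₀.
I₃ = I₂ cos²(148° − 97°) = 0.1817 I₀ · cos²(51°) = 0.07196 I₀.
After rotation:
I₁ = I₀ cos²(21° − 0°) = I₀ cos²(21°) = 0.8716 I₀.
I₂ = I₁ cos²(97° − 21°) = 0.8716 I₀ · cos²(76°) = 0.05101 I₀.
I₃ = I₂ cos²(148° − 97°) = 0.05101 I₀ · cos²(51°) = 0.0202 I₀.
Ratio = 0.0202 / 0.07196 = 0.2808.

I_new/I_old ≈ 0.281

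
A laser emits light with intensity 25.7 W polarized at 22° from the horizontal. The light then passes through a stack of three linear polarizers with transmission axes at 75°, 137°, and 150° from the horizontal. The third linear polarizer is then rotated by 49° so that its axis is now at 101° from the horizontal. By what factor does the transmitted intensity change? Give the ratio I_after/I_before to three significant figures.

Before rotation:
By Malus's law, I₁ = I₀ cos²(75° − 22°) = I₀ cos²(53°) = 0.3622 I₀.
I₂ = I₁ cos²(137° − 75°) = 0.3622 I₀ · cos²(62°) = 0.07983 I₀.
I₃ = I₂ cos²(150° − 137°) = 0.07983 I₀ · cos²(13°) = 0.07579 I₀.
After rotation:
I₁ = I₀ cos²(75° − 22°) = I₀ cos²(53°) = 0.3622 I₀.
I₂ = I₁ cos²(137° − 75°) = 0.3622 I₀ · cos²(62°) = 0.07983 I₀.
I₃ = I₂ cos²(101° − 137°) = 0.07983 I₀ · cos²(36°) = 0.05225 I₀.
Ratio = 0.05225 / 0.07579 = 0.6894.

I_new/I_old ≈ 0.689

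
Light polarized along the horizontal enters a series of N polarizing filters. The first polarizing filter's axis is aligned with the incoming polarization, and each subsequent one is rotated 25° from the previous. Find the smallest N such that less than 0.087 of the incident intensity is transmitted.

N = 14

First polarizer is aligned with the polarization: full transmission.
Each further stage multiplies by cos²(25°) = 0.8214.
After N polarizers: T = 0.8214^(N−1). Require T < 0.087 ⇒ N−1 > ln(0.087)/ln(0.8214) = 12.41, so N−1 ≥ 13 and N = 14.
Check: N=14 gives T = 0.07748 < 0.087; N=13 gives T = 0.09432.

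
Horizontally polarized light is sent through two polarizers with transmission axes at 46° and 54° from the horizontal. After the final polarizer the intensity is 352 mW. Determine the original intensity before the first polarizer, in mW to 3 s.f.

I₁ = I₀ cos²(46° − 0°) = I₀ cos²(46°) = 0.4826 I₀.
I₂ = I₁ cos²(54° − 46°) = 0.4826 I₀ · cos²(8°) = 0.4732 I₀.
So 352 mW = 0.4732 I₀, giving I₀ = 352/0.4732 = 743.9 mW.

I₀ ≈ 744 mW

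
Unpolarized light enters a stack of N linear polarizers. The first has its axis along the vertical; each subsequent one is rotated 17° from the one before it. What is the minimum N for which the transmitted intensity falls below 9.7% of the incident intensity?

N = 20

First polarizer halves the unpolarized light: factor 1/2.
Each further stage multiplies by cos²(17°) = 0.9145.
After N polarizers: T = 0.5·0.9145^(N−1). Require T < 0.097 ⇒ N−1 > ln(0.097/0.5)/ln(0.9145) = 18.35, so N−1 ≥ 19 and N = 20.
Check: N=20 gives T = 0.09154 < 0.097; N=19 gives T = 0.1001.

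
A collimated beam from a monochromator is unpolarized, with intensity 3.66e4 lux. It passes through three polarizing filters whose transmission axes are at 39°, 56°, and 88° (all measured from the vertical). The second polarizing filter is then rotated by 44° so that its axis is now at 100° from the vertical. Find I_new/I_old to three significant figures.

I_new/I_old ≈ 0.342

Before rotation:
Unpolarized light through the first polarizer → I₁ = ½ I₀, now polarized at 39°.
I₂ = I₁ cos²(56° − 39°) = 0.5 I₀ · cos²(17°) = 0.4573 I₀.
I₃ = I₂ cos²(88° − 56°) = 0.4573 I₀ · cos²(32°) = 0.3289 I₀.
After rotation:
Unpolarized light through the first polarizer → I₁ = ½ I₀, now polarized at 39°.
I₂ = I₁ cos²(100° − 39°) = 0.5 I₀ · cos²(61°) = 0.1175 I₀.
I₃ = I₂ cos²(88° − 100°) = 0.1175 I₀ · cos²(12°) = 0.1124 I₀.
Ratio = 0.1124 / 0.3289 = 0.3419.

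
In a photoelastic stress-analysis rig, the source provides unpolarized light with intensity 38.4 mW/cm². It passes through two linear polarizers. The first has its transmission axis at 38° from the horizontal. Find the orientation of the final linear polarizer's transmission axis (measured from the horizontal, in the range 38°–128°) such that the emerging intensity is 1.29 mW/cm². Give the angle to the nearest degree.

Unpolarized light through the first polarizer → I₁ = ½ I₀, now polarized at 38°.
Target fraction: 1.29 / 38.4 mW/cm² = 0.03359 of I₀.
Need I₂/I₀ = 0.03359, so cos²(θ − 38°) = 0.03359 / 0.5 = 0.06719.
θ − 38° = arccos(√0.06719) = 75.0°, giving θ ≈ 38 + 75.0 = 113.0°.

θ ≈ 113°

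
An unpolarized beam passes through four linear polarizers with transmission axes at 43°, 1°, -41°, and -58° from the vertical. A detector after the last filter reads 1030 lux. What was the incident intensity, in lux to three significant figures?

I₀ ≈ 7390 lux

Unpolarized light through the first polarizer → I₁ = ½ I₀, now polarized at 43°.
I₂ = I₁ cos²(1° − 43°) = 0.5 I₀ · cos²(42°) = 0.2761 I₀.
I₃ = I₂ cos²(-41° − 1°) = 0.2761 I₀ · cos²(42°) = 0.1525 I₀.
I₄ = I₃ cos²(-58° + 41°) = 0.1525 I₀ · cos²(17°) = 0.1395 I₀.
So 1030 lux = 0.1395 I₀, giving I₀ = 1030/0.1395 = 7386 lux.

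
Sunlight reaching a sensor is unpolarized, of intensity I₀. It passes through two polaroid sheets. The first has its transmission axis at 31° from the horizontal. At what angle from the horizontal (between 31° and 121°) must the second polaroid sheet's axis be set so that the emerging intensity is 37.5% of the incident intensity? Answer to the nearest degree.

Unpolarized light through the first polarizer → I₁ = ½ I₀, now polarized at 31°.
Need I₂/I₀ = 0.375, so cos²(θ − 31°) = 0.375 / 0.5 = 0.75.
θ − 31° = arccos(√0.75) = 30.0°, giving θ ≈ 31 + 30.0 = 61.0°.

θ ≈ 61°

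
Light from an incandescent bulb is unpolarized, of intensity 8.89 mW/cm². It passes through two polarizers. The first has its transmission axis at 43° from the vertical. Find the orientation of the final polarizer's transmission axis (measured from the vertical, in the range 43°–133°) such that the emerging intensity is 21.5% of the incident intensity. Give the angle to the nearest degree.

Unpolarized light through the first polarizer → I₁ = ½ I₀, now polarized at 43°.
Need I₂/I₀ = 0.215, so cos²(θ − 43°) = 0.215 / 0.5 = 0.43.
θ − 43° = arccos(√0.43) = 49.0°, giving θ ≈ 43 + 49.0 = 92.0°.

θ ≈ 92°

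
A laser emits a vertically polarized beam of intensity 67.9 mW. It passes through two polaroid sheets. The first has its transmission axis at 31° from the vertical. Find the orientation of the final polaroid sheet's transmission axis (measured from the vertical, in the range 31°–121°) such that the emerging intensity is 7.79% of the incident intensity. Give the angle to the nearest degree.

θ ≈ 102°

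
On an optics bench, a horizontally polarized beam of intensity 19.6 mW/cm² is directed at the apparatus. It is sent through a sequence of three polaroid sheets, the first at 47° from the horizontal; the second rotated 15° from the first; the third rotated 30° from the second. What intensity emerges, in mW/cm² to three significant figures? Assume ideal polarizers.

I₁ = 19.6 mW/cm² · cos²(47°) = 9.116 mW/cm².
I₂ = I₁ · cos²(15°) = 9.116 · 0.933 = 8.506 mW/cm².
I₃ = I₂ · cos²(30°) = 8.506 · 0.75 = 6.379 mW/cm².

I ≈ 6.38 mW/cm²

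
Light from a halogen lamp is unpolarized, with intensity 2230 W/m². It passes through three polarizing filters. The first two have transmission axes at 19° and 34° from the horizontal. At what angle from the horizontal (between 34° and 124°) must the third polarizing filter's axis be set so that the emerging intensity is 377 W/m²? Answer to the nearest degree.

θ ≈ 87°

Unpolarized light through the first polarizer → I₁ = ½ I₀, now polarized at 19°.
I₂ = I₁ cos²(34° − 19°) = 0.5 I₀ · cos²(15°) = 0.4665 I₀.
Target fraction: 377 / 2230 W/m² = 0.1691 of I₀.
Need I₃/I₀ = 0.1691, so cos²(θ − 34°) = 0.1691 / 0.4665 = 0.3624.
θ − 34° = arccos(√0.3624) = 53.0°, giving θ ≈ 34 + 53.0 = 87.0°.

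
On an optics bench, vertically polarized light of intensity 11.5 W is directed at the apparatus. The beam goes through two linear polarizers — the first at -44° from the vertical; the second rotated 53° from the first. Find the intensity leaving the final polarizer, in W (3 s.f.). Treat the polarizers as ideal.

I ≈ 2.16 W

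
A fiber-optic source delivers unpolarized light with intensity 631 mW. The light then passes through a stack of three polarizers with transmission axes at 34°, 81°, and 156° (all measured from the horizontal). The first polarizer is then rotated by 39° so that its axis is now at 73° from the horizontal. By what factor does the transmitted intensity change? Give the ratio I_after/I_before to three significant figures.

I_new/I_old ≈ 2.11

Before rotation:
Unpolarized light through the first polarizer → I₁ = ½ I₀, now polarized at 34°.
I₂ = I₁ cos²(81° − 34°) = 0.5 I₀ · cos²(47°) = 0.2326 I₀.
I₃ = I₂ cos²(156° − 81°) = 0.2326 I₀ · cos²(75°) = 0.01558 I₀.
After rotation:
Unpolarized light through the first polarizer → I₁ = ½ I₀, now polarized at 73°.
I₂ = I₁ cos²(81° − 73°) = 0.5 I₀ · cos²(8°) = 0.4903 I₀.
I₃ = I₂ cos²(156° − 81°) = 0.4903 I₀ · cos²(75°) = 0.03284 I₀.
Ratio = 0.03284 / 0.01558 = 2.108.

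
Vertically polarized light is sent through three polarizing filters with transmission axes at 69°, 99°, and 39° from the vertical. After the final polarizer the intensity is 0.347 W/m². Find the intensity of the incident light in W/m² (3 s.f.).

I₀ ≈ 14.4 W/m²

I₁ = I₀ cos²(69° − 0°) = I₀ cos²(69°) = 0.1284 I₀.
I₂ = I₁ cos²(99° − 69°) = 0.1284 I₀ · cos²(30°) = 0.09632 I₀.
I₃ = I₂ cos²(39° − 99°) = 0.09632 I₀ · cos²(60°) = 0.02408 I₀.
So 0.347 W/m² = 0.02408 I₀, giving I₀ = 0.347/0.02408 = 14.41 W/m².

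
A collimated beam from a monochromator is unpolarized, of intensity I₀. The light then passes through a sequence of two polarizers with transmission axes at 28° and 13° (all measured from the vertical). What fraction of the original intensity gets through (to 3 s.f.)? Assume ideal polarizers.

Unpolarized light through the first polarizer → I₁ = ½ I₀, now polarized at 28°.
I₂ = I₁ cos²(13° − 28°) = 0.5 I₀ · cos²(15°) = 0.4665 I₀.
Transmitted fraction = 0.4665.

≈ 0.467 I₀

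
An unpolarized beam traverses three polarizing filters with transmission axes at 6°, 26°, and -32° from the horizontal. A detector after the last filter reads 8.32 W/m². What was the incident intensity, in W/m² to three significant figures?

Unpolarized light through the first polarizer → I₁ = ½ I₀, now polarized at 6°.
I₂ = I₁ cos²(26° − 6°) = 0.5 I₀ · cos²(20°) = 0.4415 I₀.
I₃ = I₂ cos²(-32° − 26°) = 0.4415 I₀ · cos²(58°) = 0.124 I₀.
So 8.32 W/m² = 0.124 I₀, giving I₀ = 8.32/0.124 = 67.11 W/m².

I₀ ≈ 67.1 W/m²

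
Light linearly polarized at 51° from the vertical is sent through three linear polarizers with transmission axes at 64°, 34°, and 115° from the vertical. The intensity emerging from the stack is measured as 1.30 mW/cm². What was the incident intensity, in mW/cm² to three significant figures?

I₀ ≈ 74.6 mW/cm²

By Malus's law, I₁ = I₀ cos²(64° − 51°) = I₀ cos²(13°) = 0.9494 I₀.
I₂ = I₁ cos²(34° − 64°) = 0.9494 I₀ · cos²(30°) = 0.712 I₀.
I₃ = I₂ cos²(115° − 34°) = 0.712 I₀ · cos²(81°) = 0.01743 I₀.
So 1.30 mW/cm² = 0.01743 I₀, giving I₀ = 1.30/0.01743 = 74.61 mW/cm².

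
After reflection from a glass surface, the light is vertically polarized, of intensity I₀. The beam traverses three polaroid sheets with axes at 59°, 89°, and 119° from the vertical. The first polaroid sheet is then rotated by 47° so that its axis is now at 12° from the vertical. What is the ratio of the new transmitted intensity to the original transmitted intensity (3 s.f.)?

I_new/I_old ≈ 0.243

Before rotation:
I₁ = I₀ cos²(59° − 0°) = I₀ cos²(59°) = 0.2653 I₀.
I₂ = I₁ cos²(89° − 59°) = 0.2653 I₀ · cos²(30°) = 0.1989 I₀.
I₃ = I₂ cos²(119° − 89°) = 0.1989 I₀ · cos²(30°) = 0.1492 I₀.
After rotation:
I₁ = I₀ cos²(12° − 0°) = I₀ cos²(12°) = 0.9568 I₀.
I₂ = I₁ cos²(89° − 12°) = 0.9568 I₀ · cos²(77°) = 0.04842 I₀.
I₃ = I₂ cos²(119° − 89°) = 0.04842 I₀ · cos²(30°) = 0.03631 I₀.
Ratio = 0.03631 / 0.1492 = 0.2434.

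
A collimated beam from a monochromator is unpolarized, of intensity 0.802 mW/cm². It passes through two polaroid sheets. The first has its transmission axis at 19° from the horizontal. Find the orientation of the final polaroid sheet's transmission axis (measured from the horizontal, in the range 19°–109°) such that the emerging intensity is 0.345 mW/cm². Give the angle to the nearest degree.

θ ≈ 41°

Unpolarized light through the first polarizer → I₁ = ½ I₀, now polarized at 19°.
Target fraction: 0.345 / 0.802 mW/cm² = 0.4302 of I₀.
Need I₂/I₀ = 0.4302, so cos²(θ − 19°) = 0.4302 / 0.5 = 0.8603.
θ − 19° = arccos(√0.8603) = 21.9°, giving θ ≈ 19 + 21.9 = 40.9°.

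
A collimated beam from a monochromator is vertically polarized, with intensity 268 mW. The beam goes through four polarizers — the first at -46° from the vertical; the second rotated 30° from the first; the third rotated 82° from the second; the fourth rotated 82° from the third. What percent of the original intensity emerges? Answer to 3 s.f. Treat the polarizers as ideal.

I₁ = 268 mW · cos²(46°) = 129.3 mW.
I₂ = I₁ · cos²(30°) = 129.3 · 0.75 = 96.99 mW.
I₃ = I₂ · cos²(82°) = 96.99 · 0.01937 = 1.879 mW.
I₄ = I₃ · cos²(82°) = 1.879 · 0.01937 = 0.03639 mW.
That is 0.01358% of the incident intensity.

≈ 0.0136%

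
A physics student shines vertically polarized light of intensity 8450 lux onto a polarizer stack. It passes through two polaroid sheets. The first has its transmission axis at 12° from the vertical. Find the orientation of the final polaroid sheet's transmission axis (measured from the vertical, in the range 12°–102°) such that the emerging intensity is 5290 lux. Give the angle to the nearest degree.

I₁ = I₀ cos²(12° − 0°) = I₀ cos²(12°) = 0.9568 I₀.
Target fraction: 5290 / 8450 lux = 0.626 of I₀.
Need I₂/I₀ = 0.626, so cos²(θ − 12°) = 0.626 / 0.9568 = 0.6543.
θ − 12° = arccos(√0.6543) = 36.0°, giving θ ≈ 12 + 36.0 = 48.0°.

θ ≈ 48°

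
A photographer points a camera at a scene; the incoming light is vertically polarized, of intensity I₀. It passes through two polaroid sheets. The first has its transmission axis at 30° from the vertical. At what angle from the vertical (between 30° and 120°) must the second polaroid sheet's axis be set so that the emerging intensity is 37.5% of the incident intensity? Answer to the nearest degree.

By Malus's law, I₁ = I₀ cos²(30° − 0°) = I₀ cos²(30°) = 0.75 I₀.
Need I₂/I₀ = 0.375, so cos²(θ − 30°) = 0.375 / 0.75 = 0.5.
θ − 30° = arccos(√0.5) = 45.0°, giving θ ≈ 30 + 45.0 = 75.0°.

θ ≈ 75°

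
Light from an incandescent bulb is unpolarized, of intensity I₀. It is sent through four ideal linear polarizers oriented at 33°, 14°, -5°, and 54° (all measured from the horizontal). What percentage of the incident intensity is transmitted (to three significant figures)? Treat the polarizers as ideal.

Unpolarized light through the first polarizer → I₁ = ½ I₀, now polarized at 33°.
I₂ = I₁ cos²(14° − 33°) = 0.5 I₀ · cos²(19°) = 0.447 I₀.
I₃ = I₂ cos²(-5° − 14°) = 0.447 I₀ · cos²(19°) = 0.3996 I₀.
I₄ = I₃ cos²(54° + 5°) = 0.3996 I₀ · cos²(59°) = 0.106 I₀.
That is 10.6% of the incident intensity.

≈ 10.6%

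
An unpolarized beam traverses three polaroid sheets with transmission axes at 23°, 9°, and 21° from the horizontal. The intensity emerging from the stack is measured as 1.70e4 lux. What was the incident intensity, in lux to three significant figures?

I₀ ≈ 3.77e4 lux

Unpolarized light through the first polarizer → I₁ = ½ I₀, now polarized at 23°.
I₂ = I₁ cos²(9° − 23°) = 0.5 I₀ · cos²(14°) = 0.4707 I₀.
I₃ = I₂ cos²(21° − 9°) = 0.4707 I₀ · cos²(12°) = 0.4504 I₀.
So 1.70e4 lux = 0.4504 I₀, giving I₀ = 1.70e4/0.4504 = 3.775e+04 lux.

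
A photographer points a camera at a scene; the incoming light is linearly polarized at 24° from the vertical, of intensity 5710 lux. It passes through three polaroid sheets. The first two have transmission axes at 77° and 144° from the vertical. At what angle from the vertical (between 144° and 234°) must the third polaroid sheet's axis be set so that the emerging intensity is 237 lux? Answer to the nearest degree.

By Malus's law, I₁ = I₀ cos²(77° − 24°) = I₀ cos²(53°) = 0.3622 I₀.
I₂ = I₁ cos²(144° − 77°) = 0.3622 I₀ · cos²(67°) = 0.05529 I₀.
Target fraction: 237 / 5710 lux = 0.04151 of I₀.
Need I₃/I₀ = 0.04151, so cos²(θ − 144°) = 0.04151 / 0.05529 = 0.7506.
θ − 144° = arccos(√0.7506) = 30.0°, giving θ ≈ 144 + 30.0 = 174.0°.

θ ≈ 174°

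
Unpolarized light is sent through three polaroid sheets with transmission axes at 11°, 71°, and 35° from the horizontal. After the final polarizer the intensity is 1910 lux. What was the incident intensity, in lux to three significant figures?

Unpolarized light through the first polarizer → I₁ = ½ I₀, now polarized at 11°.
I₂ = I₁ cos²(71° − 11°) = 0.5 I₀ · cos²(60°) = 0.125 I₀.
I₃ = I₂ cos²(35° − 71°) = 0.125 I₀ · cos²(36°) = 0.08181 I₀.
So 1910 lux = 0.08181 I₀, giving I₀ = 1910/0.08181 = 2.335e+04 lux.

I₀ ≈ 2.33e4 lux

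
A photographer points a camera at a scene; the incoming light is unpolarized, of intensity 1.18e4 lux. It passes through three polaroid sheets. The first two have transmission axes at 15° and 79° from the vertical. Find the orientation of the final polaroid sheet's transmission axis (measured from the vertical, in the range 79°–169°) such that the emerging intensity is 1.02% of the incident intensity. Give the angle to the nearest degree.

θ ≈ 150°

Unpolarized light through the first polarizer → I₁ = ½ I₀, now polarized at 15°.
I₂ = I₁ cos²(79° − 15°) = 0.5 I₀ · cos²(64°) = 0.09608 I₀.
Need I₃/I₀ = 0.0102, so cos²(θ − 79°) = 0.0102 / 0.09608 = 0.1062.
θ − 79° = arccos(√0.1062) = 71.0°, giving θ ≈ 79 + 71.0 = 150.0°.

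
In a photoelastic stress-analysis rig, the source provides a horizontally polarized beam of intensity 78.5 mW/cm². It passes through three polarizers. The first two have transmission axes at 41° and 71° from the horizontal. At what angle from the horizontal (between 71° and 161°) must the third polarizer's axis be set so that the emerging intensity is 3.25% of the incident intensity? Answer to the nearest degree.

I₁ = I₀ cos²(41° − 0°) = I₀ cos²(41°) = 0.5696 I₀.
I₂ = I₁ cos²(71° − 41°) = 0.5696 I₀ · cos²(30°) = 0.4272 I₀.
Need I₃/I₀ = 0.0325, so cos²(θ − 71°) = 0.0325 / 0.4272 = 0.07608.
θ − 71° = arccos(√0.07608) = 74.0°, giving θ ≈ 71 + 74.0 = 145.0°.

θ ≈ 145°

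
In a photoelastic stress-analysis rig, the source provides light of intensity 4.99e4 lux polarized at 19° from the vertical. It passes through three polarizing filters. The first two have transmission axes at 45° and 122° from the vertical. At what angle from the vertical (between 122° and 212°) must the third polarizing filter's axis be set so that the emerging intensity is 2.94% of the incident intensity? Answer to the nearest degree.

θ ≈ 154°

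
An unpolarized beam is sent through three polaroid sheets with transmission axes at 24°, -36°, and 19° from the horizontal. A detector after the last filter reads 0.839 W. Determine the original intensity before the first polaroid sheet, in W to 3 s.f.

Unpolarized light through the first polarizer → I₁ = ½ I₀, now polarized at 24°.
I₂ = I₁ cos²(-36° − 24°) = 0.5 I₀ · cos²(60°) = 0.125 I₀.
I₃ = I₂ cos²(19° + 36°) = 0.125 I₀ · cos²(55°) = 0.04112 I₀.
So 0.839 W = 0.04112 I₀, giving I₀ = 0.839/0.04112 = 20.4 W.

I₀ ≈ 20.4 W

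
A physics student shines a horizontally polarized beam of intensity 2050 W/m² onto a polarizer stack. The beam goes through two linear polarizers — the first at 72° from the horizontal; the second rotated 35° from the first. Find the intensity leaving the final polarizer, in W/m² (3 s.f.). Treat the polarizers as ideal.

I ≈ 131 W/m²

I₁ = 2050 W/m² · cos²(72°) = 195.8 W/m².
I₂ = I₁ · cos²(35°) = 195.8 · 0.671 = 131.4 W/m².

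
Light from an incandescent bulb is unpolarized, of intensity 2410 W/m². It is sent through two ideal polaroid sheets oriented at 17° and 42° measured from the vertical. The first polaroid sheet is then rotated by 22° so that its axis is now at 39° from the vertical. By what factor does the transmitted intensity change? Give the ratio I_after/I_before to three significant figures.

Before rotation:
Unpolarized light through the first polarizer → I₁ = ½ I₀, now polarized at 17°.
I₂ = I₁ cos²(42° − 17°) = 0.5 I₀ · cos²(25°) = 0.4107 I₀.
After rotation:
Unpolarized light through the first polarizer → I₁ = ½ I₀, now polarized at 39°.
I₂ = I₁ cos²(42° − 39°) = 0.5 I₀ · cos²(3°) = 0.4986 I₀.
Ratio = 0.4986 / 0.4107 = 1.214.

I_new/I_old ≈ 1.21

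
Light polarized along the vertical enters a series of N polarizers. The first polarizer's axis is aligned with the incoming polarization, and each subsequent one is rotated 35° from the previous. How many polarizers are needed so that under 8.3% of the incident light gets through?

N = 8

First polarizer is aligned with the polarization: full transmission.
Each further stage multiplies by cos²(35°) = 0.671.
After N polarizers: T = 0.671^(N−1). Require T < 0.083 ⇒ N−1 > ln(0.083)/ln(0.671) = 6.24, so N−1 ≥ 7 and N = 8.
Check: N=8 gives T = 0.06125 < 0.083; N=7 gives T = 0.09128.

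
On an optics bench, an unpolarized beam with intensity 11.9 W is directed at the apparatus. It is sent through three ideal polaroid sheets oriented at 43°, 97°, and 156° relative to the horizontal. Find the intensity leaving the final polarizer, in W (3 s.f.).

Unpolarized light through the first polarizer → I₁ = 11.9 W/2 = 5.95 W, polarized at 43°.
I₂ = I₁ · cos²(54°) = 5.95 · 0.3455 = 2.056 W.
I₃ = I₂ · cos²(59°) = 2.056 · 0.2653 = 0.5453 W.

I ≈ 0.545 W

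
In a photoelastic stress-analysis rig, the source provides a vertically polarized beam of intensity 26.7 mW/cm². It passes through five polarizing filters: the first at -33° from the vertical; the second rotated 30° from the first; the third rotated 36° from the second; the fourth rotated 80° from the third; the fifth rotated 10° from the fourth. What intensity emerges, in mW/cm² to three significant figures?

I ≈ 0.270 mW/cm²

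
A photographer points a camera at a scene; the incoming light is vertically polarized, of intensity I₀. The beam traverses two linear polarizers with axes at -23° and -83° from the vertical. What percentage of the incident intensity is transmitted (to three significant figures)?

≈ 21.2%

I₁ = I₀ cos²(-23° − 0°) = I₀ cos²(23°) = 0.8473 I₀.
I₂ = I₁ cos²(-83° + 23°) = 0.8473 I₀ · cos²(60°) = 0.2118 I₀.
That is 21.18% of the incident intensity.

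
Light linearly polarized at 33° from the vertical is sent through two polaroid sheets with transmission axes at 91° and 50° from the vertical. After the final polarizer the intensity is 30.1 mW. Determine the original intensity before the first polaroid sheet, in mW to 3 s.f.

I₁ = I₀ cos²(91° − 33°) = I₀ cos²(58°) = 0.2808 I₀.
I₂ = I₁ cos²(50° − 91°) = 0.2808 I₀ · cos²(41°) = 0.1599 I₀.
So 30.1 mW = 0.1599 I₀, giving I₀ = 30.1/0.1599 = 188.2 mW.

I₀ ≈ 188 mW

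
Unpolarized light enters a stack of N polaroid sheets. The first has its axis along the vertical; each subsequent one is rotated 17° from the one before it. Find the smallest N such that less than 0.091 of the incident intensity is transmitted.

N = 21

First polarizer halves the unpolarized light: factor 1/2.
Each further stage multiplies by cos²(17°) = 0.9145.
After N polarizers: T = 0.5·0.9145^(N−1). Require T < 0.091 ⇒ N−1 > ln(0.091/0.5)/ln(0.9145) = 19.07, so N−1 ≥ 20 and N = 21.
Check: N=21 gives T = 0.08372 < 0.091; N=20 gives T = 0.09154.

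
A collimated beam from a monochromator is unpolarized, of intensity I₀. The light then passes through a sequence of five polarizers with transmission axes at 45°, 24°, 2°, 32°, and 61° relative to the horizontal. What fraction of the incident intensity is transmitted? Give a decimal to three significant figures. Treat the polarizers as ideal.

≈ 0.215 I₀

Unpolarized light through the first polarizer → I₁ = ½ I₀, now polarized at 45°.
I₂ = I₁ cos²(24° − 45°) = 0.5 I₀ · cos²(21°) = 0.4358 I₀.
I₃ = I₂ cos²(2° − 24°) = 0.4358 I₀ · cos²(22°) = 0.3746 I₀.
I₄ = I₃ cos²(32° − 2°) = 0.3746 I₀ · cos²(30°) = 0.281 I₀.
I₅ = I₄ cos²(61° − 32°) = 0.281 I₀ · cos²(29°) = 0.2149 I₀.
Transmitted fraction = 0.2149.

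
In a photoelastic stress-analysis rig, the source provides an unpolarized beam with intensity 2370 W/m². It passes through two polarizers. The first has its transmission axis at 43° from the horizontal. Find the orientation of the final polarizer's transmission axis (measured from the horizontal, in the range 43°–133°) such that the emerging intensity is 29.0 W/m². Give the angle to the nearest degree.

θ ≈ 124°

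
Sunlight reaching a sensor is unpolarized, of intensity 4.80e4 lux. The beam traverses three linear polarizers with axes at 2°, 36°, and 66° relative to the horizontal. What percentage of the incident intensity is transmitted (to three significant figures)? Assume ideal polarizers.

≈ 25.8%

Unpolarized light through the first polarizer → I₁ = 4.80e4 lux/2 = 2.4e+04 lux, polarized at 2°.
I₂ = I₁ · cos²(34°) = 2.4e+04 · 0.6873 = 1.65e+04 lux.
I₃ = I₂ · cos²(30°) = 1.65e+04 · 0.75 = 1.237e+04 lux.
That is 25.77% of the incident intensity.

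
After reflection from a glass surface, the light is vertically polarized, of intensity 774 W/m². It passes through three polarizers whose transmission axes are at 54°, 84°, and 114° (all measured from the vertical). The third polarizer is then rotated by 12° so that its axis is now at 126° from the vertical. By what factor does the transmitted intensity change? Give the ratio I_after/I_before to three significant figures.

I_new/I_old ≈ 0.736

Before rotation:
I₁ = I₀ cos²(54° − 0°) = I₀ cos²(54°) = 0.3455 I₀.
I₂ = I₁ cos²(84° − 54°) = 0.3455 I₀ · cos²(30°) = 0.2591 I₀.
I₃ = I₂ cos²(114° − 84°) = 0.2591 I₀ · cos²(30°) = 0.1943 I₀.
After rotation:
I₁ = I₀ cos²(54° − 0°) = I₀ cos²(54°) = 0.3455 I₀.
I₂ = I₁ cos²(84° − 54°) = 0.3455 I₀ · cos²(30°) = 0.2591 I₀.
I₃ = I₂ cos²(126° − 84°) = 0.2591 I₀ · cos²(42°) = 0.1431 I₀.
Ratio = 0.1431 / 0.1943 = 0.7364.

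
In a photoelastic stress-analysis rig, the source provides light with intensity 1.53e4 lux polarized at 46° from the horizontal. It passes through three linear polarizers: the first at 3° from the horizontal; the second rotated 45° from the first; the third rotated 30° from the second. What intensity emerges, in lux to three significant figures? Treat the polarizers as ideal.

By Malus's law, I₁ = 1.53e4 lux · cos²(43°) = 8184 lux.
I₂ = I₁ · cos²(45°) = 8184 · 0.5 = 4092 lux.
I₃ = I₂ · cos²(30°) = 4092 · 0.75 = 3069 lux.

I ≈ 3070 lux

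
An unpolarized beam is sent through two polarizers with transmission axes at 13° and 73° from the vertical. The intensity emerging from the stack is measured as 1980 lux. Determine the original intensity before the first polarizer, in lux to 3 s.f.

Unpolarized light through the first polarizer → I₁ = ½ I₀, now polarized at 13°.
I₂ = I₁ cos²(73° − 13°) = 0.5 I₀ · cos²(60°) = 0.125 I₀.
So 1980 lux = 0.125 I₀, giving I₀ = 1980/0.125 = 1.584e+04 lux.

I₀ ≈ 1.58e4 lux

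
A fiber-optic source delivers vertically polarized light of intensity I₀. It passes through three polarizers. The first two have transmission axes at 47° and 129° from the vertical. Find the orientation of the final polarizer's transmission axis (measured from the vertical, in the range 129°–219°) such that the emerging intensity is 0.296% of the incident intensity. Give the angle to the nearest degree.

θ ≈ 184°

I₁ = I₀ cos²(47° − 0°) = I₀ cos²(47°) = 0.4651 I₀.
I₂ = I₁ cos²(129° − 47°) = 0.4651 I₀ · cos²(82°) = 0.009009 I₀.
Need I₃/I₀ = 0.00296, so cos²(θ − 129°) = 0.00296 / 0.009009 = 0.3286.
θ − 129° = arccos(√0.3286) = 55.0°, giving θ ≈ 129 + 55.0 = 184.0°.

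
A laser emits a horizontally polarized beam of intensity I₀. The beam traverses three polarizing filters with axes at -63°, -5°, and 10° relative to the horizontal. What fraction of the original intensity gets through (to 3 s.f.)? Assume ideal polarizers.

≈ 0.0540 I₀

I₁ = I₀ cos²(-63° − 0°) = I₀ cos²(63°) = 0.2061 I₀.
I₂ = I₁ cos²(-5° + 63°) = 0.2061 I₀ · cos²(58°) = 0.05788 I₀.
I₃ = I₂ cos²(10° + 5°) = 0.05788 I₀ · cos²(15°) = 0.054 I₀.
Transmitted fraction = 0.054.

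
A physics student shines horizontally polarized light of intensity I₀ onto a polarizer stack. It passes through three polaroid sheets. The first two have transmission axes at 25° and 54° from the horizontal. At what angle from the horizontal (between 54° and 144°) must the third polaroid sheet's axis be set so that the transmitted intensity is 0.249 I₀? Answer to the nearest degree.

θ ≈ 105°

I₁ = I₀ cos²(25° − 0°) = I₀ cos²(25°) = 0.8214 I₀.
I₂ = I₁ cos²(54° − 25°) = 0.8214 I₀ · cos²(29°) = 0.6283 I₀.
Need I₃/I₀ = 0.249, so cos²(θ − 54°) = 0.249 / 0.6283 = 0.3963.
θ − 54° = arccos(√0.3963) = 51.0°, giving θ ≈ 54 + 51.0 = 105.0°.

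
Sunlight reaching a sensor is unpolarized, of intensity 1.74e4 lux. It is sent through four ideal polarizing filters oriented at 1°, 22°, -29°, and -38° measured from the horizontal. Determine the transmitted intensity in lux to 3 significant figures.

Unpolarized light through the first polarizer → I₁ = 1.74e4 lux/2 = 8700 lux, polarized at 1°.
I₂ = I₁ · cos²(21°) = 8700 · 0.8716 = 7583 lux.
I₃ = I₂ · cos²(51°) = 7583 · 0.396 = 3003 lux.
I₄ = I₃ · cos²(9°) = 3003 · 0.9755 = 2930 lux.

I ≈ 2930 lux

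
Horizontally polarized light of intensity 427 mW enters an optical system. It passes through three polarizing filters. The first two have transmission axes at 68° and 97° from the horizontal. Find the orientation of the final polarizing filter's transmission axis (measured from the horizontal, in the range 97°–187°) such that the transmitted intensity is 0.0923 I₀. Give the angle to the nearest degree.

θ ≈ 119°

I₁ = I₀ cos²(68° − 0°) = I₀ cos²(68°) = 0.1403 I₀.
I₂ = I₁ cos²(97° − 68°) = 0.1403 I₀ · cos²(29°) = 0.1073 I₀.
Need I₃/I₀ = 0.0923, so cos²(θ − 97°) = 0.0923 / 0.1073 = 0.8598.
θ − 97° = arccos(√0.8598) = 22.0°, giving θ ≈ 97 + 22.0 = 119.0°.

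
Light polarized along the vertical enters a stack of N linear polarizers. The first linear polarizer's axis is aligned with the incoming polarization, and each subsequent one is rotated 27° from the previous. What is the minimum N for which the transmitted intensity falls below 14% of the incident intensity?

N = 10

First polarizer is aligned with the polarization: full transmission.
Each further stage multiplies by cos²(27°) = 0.7939.
After N polarizers: T = 0.7939^(N−1). Require T < 0.14 ⇒ N−1 > ln(0.14)/ln(0.7939) = 8.52, so N−1 ≥ 9 and N = 10.
Check: N=10 gives T = 0.1253 < 0.14; N=9 gives T = 0.1578.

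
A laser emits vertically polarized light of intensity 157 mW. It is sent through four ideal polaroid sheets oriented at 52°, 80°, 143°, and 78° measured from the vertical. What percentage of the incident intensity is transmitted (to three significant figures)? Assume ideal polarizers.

By Malus's law, I₁ = 157 mW · cos²(52°) = 59.51 mW.
I₂ = I₁ · cos²(28°) = 59.51 · 0.7796 = 46.39 mW.
I₃ = I₂ · cos²(63°) = 46.39 · 0.2061 = 9.562 mW.
I₄ = I₃ · cos²(65°) = 9.562 · 0.1786 = 1.708 mW.
That is 1.088% of the incident intensity.

≈ 1.09%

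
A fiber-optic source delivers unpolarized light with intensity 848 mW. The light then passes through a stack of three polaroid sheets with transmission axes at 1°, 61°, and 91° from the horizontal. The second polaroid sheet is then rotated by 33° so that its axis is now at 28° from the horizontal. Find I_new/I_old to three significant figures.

I_new/I_old ≈ 0.873

Before rotation:
Unpolarized light through the first polarizer → I₁ = ½ I₀, now polarized at 1°.
I₂ = I₁ cos²(61° − 1°) = 0.5 I₀ · cos²(60°) = 0.125 I₀.
I₃ = I₂ cos²(91° − 61°) = 0.125 I₀ · cos²(30°) = 0.09375 I₀.
After rotation:
Unpolarized light through the first polarizer → I₁ = ½ I₀, now polarized at 1°.
I₂ = I₁ cos²(28° − 1°) = 0.5 I₀ · cos²(27°) = 0.3969 I₀.
I₃ = I₂ cos²(91° − 28°) = 0.3969 I₀ · cos²(63°) = 0.08181 I₀.
Ratio = 0.08181 / 0.09375 = 0.8727.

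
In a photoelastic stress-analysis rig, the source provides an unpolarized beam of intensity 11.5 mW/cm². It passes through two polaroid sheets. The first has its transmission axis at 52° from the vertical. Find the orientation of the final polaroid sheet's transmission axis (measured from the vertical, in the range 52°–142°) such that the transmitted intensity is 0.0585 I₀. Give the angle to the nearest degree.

θ ≈ 122°

Unpolarized light through the first polarizer → I₁ = ½ I₀, now polarized at 52°.
Need I₂/I₀ = 0.0585, so cos²(θ − 52°) = 0.0585 / 0.5 = 0.117.
θ − 52° = arccos(√0.117) = 70.0°, giving θ ≈ 52 + 70.0 = 122.0°.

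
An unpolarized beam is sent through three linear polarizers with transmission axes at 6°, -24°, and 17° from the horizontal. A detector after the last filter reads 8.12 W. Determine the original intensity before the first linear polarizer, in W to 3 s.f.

I₀ ≈ 38.0 W

Unpolarized light through the first polarizer → I₁ = ½ I₀, now polarized at 6°.
I₂ = I₁ cos²(-24° − 6°) = 0.5 I₀ · cos²(30°) = 0.375 I₀.
I₃ = I₂ cos²(17° + 24°) = 0.375 I₀ · cos²(41°) = 0.2136 I₀.
So 8.12 W = 0.2136 I₀, giving I₀ = 8.12/0.2136 = 38.02 W.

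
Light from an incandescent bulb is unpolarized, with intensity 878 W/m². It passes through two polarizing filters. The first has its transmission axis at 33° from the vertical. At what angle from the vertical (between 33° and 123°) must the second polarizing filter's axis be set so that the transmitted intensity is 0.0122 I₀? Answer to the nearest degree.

Unpolarized light through the first polarizer → I₁ = ½ I₀, now polarized at 33°.
Need I₂/I₀ = 0.0122, so cos²(θ − 33°) = 0.0122 / 0.5 = 0.0244.
θ − 33° = arccos(√0.0244) = 81.0°, giving θ ≈ 33 + 81.0 = 114.0°.

θ ≈ 114°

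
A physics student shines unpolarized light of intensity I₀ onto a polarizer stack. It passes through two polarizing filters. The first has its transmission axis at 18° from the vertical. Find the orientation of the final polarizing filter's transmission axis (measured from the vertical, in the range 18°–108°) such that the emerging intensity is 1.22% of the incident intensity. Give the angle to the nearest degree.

Unpolarized light through the first polarizer → I₁ = ½ I₀, now polarized at 18°.
Need I₂/I₀ = 0.0122, so cos²(θ − 18°) = 0.0122 / 0.5 = 0.0244.
θ − 18° = arccos(√0.0244) = 81.0°, giving θ ≈ 18 + 81.0 = 99.0°.

θ ≈ 99°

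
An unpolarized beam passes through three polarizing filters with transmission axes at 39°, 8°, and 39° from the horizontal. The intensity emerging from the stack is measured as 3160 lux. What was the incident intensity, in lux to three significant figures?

I₀ ≈ 1.17e4 lux

Unpolarized light through the first polarizer → I₁ = ½ I₀, now polarized at 39°.
I₂ = I₁ cos²(8° − 39°) = 0.5 I₀ · cos²(31°) = 0.3674 I₀.
I₃ = I₂ cos²(39° − 8°) = 0.3674 I₀ · cos²(31°) = 0.2699 I₀.
So 3160 lux = 0.2699 I₀, giving I₀ = 3160/0.2699 = 1.171e+04 lux.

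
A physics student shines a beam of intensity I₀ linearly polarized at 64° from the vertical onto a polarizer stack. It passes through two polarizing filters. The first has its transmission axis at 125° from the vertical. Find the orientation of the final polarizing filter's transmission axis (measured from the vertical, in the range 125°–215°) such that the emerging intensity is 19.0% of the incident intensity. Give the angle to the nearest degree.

θ ≈ 151°

I₁ = I₀ cos²(125° − 64°) = I₀ cos²(61°) = 0.235 I₀.
Need I₂/I₀ = 0.19, so cos²(θ − 125°) = 0.19 / 0.235 = 0.8084.
θ − 125° = arccos(√0.8084) = 26.0°, giving θ ≈ 125 + 26.0 = 151.0°.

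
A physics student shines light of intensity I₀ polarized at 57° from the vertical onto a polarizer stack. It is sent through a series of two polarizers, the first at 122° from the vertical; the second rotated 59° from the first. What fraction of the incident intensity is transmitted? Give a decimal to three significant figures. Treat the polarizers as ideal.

I₁ = I₀ cos²(122° − 57°) = I₀ cos²(65°) = 0.1786 I₀.
I₂ = I₁ cos²(59°) = 0.1786 · 0.2653 I₀ = 0.04738 I₀.
Transmitted fraction = 0.04738.

≈ 0.0474 I₀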